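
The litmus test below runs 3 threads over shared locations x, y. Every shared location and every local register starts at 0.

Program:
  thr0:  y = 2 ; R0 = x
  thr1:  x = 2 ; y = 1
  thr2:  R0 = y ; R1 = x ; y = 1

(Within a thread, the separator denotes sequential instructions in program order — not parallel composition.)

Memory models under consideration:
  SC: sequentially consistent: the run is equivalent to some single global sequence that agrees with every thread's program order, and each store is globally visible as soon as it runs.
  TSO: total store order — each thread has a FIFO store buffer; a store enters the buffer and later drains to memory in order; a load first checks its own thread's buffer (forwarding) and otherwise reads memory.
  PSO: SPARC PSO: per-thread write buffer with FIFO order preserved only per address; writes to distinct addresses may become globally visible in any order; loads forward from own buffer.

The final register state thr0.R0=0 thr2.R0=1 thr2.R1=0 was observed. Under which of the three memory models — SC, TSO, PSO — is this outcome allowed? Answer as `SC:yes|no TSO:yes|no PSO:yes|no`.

outcome vector order: (thr0.R0,thr2.R0,thr2.R1)
[SC] allowed = {0/0/0; 0/0/2; 0/1/2; 0/2/0; 0/2/2; 2/0/0; 2/0/2; 2/1/2; 2/2/0; 2/2/2}
[TSO] allowed = {0/0/0; 0/0/2; 0/1/2; 0/2/0; 0/2/2; 2/0/0; 2/0/2; 2/1/2; 2/2/0; 2/2/2}
[PSO] allowed = {0/0/0; 0/0/2; 0/1/0; 0/1/2; 0/2/0; 0/2/2; 2/0/0; 2/0/2; 2/1/0; 2/1/2; 2/2/0; 2/2/2}
target 0/1/0 ∈ {PSO}

SC:no TSO:no PSO:yes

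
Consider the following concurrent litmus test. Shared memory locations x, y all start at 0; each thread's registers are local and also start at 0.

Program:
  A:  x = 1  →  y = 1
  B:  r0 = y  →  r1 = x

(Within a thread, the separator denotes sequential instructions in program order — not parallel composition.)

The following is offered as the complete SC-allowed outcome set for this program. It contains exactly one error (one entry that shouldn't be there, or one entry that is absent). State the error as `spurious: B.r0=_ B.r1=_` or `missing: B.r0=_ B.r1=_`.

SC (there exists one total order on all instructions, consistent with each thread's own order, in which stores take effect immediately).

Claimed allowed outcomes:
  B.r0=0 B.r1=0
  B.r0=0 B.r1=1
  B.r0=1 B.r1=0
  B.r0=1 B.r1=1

spurious: B.r0=1 B.r1=0

outcome vector order: (B.r0,B.r1)
SC: 3 outcomes — {0/0, 0/1, 1/1}
claimed∖SC = {1/0}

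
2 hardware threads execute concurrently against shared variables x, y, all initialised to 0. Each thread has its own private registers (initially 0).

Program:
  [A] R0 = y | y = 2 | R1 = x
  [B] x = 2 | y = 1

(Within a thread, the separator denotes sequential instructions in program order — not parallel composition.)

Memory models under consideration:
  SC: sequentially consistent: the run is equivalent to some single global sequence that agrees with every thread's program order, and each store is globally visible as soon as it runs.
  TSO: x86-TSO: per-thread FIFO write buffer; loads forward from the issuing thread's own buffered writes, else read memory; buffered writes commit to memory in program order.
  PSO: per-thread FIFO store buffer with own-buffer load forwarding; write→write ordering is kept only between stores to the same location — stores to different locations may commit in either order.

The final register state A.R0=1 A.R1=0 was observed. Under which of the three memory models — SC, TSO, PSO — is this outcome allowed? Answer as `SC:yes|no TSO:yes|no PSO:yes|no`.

SC:no TSO:no PSO:yes

outcome vector order: (A.R0,A.R1)
SC (3): 0/0; 0/2; 1/2
TSO (3): 0/0; 0/2; 1/2
PSO (4): 0/0; 0/2; 1/0; 1/2
target 1/0 ∈ {PSO}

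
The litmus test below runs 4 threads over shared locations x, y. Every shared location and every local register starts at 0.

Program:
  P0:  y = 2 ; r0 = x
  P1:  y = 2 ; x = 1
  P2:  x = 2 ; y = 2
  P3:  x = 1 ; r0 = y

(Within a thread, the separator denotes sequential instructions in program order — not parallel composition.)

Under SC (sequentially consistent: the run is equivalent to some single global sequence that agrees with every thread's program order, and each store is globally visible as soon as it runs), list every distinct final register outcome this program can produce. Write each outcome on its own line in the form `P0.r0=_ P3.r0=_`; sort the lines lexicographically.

outcome vector order: (P0.r0,P3.r0)
|SC outcomes| = 5

P0.r0=0 P3.r0=2
P0.r0=1 P3.r0=0
P0.r0=1 P3.r0=2
P0.r0=2 P3.r0=0
P0.r0=2 P3.r0=2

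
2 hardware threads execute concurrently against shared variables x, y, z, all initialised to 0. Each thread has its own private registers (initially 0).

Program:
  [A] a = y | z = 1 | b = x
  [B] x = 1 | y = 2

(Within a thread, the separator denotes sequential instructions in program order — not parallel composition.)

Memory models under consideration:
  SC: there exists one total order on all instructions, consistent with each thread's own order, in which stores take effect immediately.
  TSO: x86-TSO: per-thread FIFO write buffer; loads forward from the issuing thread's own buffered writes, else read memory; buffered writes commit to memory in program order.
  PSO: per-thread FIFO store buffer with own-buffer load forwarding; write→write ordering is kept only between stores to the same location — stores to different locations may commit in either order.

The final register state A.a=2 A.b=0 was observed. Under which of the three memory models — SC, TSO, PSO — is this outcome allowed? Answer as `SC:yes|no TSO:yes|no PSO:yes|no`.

outcome vector order: (A.a,A.b)
under SC → 0/0; 0/1; 2/1
under TSO → 0/0; 0/1; 2/1
under PSO → 0/0; 0/1; 2/0; 2/1
target 2/0 ∈ {PSO}

SC:no TSO:no PSO:yes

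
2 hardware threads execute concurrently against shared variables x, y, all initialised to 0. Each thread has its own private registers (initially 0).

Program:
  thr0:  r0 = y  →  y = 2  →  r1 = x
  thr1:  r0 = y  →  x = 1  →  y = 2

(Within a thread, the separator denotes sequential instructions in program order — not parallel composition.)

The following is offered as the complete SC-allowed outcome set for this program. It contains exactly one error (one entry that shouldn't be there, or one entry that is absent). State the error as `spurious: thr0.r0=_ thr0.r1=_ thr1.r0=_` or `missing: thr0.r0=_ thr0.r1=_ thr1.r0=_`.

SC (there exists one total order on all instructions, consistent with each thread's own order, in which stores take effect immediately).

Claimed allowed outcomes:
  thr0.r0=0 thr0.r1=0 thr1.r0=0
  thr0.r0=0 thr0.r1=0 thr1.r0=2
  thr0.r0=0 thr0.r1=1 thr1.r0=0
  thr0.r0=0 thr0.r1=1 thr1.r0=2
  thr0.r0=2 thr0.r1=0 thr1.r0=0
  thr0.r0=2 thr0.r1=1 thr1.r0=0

outcome vector order: (thr0.r0,thr0.r1,thr1.r0)
under SC → 000; 002; 010; 012; 210
claimed∖SC = {200}

spurious: thr0.r0=2 thr0.r1=0 thr1.r0=0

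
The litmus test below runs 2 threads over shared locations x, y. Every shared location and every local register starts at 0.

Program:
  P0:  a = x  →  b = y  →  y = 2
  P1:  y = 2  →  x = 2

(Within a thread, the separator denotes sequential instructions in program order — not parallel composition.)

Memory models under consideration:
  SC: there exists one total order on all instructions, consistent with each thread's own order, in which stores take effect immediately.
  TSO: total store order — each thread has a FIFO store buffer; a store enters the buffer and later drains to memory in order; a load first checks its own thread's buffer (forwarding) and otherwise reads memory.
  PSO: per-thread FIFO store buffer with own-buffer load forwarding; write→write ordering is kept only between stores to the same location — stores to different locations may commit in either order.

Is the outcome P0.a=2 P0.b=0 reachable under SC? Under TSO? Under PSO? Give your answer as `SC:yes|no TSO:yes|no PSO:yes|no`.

outcome vector order: (P0.a,P0.b)
[SC] allowed = {<0 0> <0 2> <2 2>}
[TSO] allowed = {<0 0> <0 2> <2 2>}
[PSO] allowed = {<0 0> <0 2> <2 0> <2 2>}
target <2 0> ∈ {PSO}

SC:no TSO:no PSO:yes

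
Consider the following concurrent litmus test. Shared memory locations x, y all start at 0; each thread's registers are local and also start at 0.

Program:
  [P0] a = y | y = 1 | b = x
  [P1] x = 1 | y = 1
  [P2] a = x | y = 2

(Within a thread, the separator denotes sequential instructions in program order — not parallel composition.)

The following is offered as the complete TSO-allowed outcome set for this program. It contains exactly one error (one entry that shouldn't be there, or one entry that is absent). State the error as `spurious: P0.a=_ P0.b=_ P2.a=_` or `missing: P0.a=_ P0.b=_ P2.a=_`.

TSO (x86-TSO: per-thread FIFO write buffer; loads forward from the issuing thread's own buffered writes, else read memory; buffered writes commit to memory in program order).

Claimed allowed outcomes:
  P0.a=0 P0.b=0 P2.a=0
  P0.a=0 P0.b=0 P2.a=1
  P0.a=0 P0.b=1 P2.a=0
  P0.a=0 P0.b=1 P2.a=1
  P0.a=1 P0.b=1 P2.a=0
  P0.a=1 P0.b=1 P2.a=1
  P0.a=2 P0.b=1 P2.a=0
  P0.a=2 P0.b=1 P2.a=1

outcome vector order: (P0.a,P0.b,P2.a)
TSO (9): (0,0,0); (0,0,1); (0,1,0); (0,1,1); (1,1,0); (1,1,1); (2,0,0); (2,1,0); (2,1,1)
TSO∖claimed = {(2,0,0)}

missing: P0.a=2 P0.b=0 P2.a=0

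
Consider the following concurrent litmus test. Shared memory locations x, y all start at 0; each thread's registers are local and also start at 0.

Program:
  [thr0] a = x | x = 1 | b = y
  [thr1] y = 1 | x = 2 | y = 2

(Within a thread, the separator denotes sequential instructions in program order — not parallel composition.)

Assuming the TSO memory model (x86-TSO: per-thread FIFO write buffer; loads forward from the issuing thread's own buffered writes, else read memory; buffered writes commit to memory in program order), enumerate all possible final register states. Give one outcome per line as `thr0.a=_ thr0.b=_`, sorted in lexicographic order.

thr0.a=0 thr0.b=0
thr0.a=0 thr0.b=1
thr0.a=0 thr0.b=2
thr0.a=2 thr0.b=1
thr0.a=2 thr0.b=2

outcome vector order: (thr0.a,thr0.b)
|TSO outcomes| = 5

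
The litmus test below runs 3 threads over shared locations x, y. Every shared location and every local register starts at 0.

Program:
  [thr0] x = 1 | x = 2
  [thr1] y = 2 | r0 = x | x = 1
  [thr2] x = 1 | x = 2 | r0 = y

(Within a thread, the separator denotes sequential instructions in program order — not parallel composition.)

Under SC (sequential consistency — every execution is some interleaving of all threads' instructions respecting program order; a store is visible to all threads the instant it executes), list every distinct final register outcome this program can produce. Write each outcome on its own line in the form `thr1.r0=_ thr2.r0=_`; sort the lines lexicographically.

thr1.r0=0 thr2.r0=2
thr1.r0=1 thr2.r0=0
thr1.r0=1 thr2.r0=2
thr1.r0=2 thr2.r0=0
thr1.r0=2 thr2.r0=2

outcome vector order: (thr1.r0,thr2.r0)
|SC outcomes| = 5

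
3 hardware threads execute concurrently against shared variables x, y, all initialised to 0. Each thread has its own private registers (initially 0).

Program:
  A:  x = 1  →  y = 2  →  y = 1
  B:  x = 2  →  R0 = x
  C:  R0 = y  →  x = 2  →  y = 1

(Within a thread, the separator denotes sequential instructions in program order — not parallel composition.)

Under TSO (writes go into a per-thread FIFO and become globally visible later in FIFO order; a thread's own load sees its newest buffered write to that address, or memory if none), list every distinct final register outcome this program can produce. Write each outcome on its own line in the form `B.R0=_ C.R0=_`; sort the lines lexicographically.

B.R0=1 C.R0=0
B.R0=1 C.R0=1
B.R0=1 C.R0=2
B.R0=2 C.R0=0
B.R0=2 C.R0=1
B.R0=2 C.R0=2

outcome vector order: (B.R0,C.R0)
|TSO outcomes| = 6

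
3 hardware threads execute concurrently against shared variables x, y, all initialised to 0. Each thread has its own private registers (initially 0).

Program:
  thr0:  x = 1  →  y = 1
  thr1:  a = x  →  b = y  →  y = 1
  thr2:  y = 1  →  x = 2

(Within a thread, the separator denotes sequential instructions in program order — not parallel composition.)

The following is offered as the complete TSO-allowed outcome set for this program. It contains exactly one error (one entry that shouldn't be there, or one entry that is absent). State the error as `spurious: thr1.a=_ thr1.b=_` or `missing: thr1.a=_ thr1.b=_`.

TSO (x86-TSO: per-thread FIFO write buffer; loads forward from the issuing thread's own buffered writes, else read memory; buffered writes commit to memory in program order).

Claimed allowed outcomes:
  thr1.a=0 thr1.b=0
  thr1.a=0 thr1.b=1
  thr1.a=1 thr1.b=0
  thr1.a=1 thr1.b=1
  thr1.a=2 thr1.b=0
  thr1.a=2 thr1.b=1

outcome vector order: (thr1.a,thr1.b)
TSO: 5 outcomes — {0/0 0/1 1/0 1/1 2/1}
claimed∖TSO = {2/0}

spurious: thr1.a=2 thr1.b=0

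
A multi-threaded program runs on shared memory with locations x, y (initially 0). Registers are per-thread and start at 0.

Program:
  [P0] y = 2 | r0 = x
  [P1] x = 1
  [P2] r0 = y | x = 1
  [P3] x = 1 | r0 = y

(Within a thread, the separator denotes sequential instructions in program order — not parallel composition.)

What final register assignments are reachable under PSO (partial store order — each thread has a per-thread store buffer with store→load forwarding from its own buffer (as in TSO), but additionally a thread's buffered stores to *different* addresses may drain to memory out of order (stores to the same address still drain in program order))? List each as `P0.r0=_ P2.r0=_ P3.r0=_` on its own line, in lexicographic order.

P0.r0=0 P2.r0=0 P3.r0=0
P0.r0=0 P2.r0=0 P3.r0=2
P0.r0=0 P2.r0=2 P3.r0=0
P0.r0=0 P2.r0=2 P3.r0=2
P0.r0=1 P2.r0=0 P3.r0=0
P0.r0=1 P2.r0=0 P3.r0=2
P0.r0=1 P2.r0=2 P3.r0=0
P0.r0=1 P2.r0=2 P3.r0=2

outcome vector order: (P0.r0,P2.r0,P3.r0)
|PSO outcomes| = 8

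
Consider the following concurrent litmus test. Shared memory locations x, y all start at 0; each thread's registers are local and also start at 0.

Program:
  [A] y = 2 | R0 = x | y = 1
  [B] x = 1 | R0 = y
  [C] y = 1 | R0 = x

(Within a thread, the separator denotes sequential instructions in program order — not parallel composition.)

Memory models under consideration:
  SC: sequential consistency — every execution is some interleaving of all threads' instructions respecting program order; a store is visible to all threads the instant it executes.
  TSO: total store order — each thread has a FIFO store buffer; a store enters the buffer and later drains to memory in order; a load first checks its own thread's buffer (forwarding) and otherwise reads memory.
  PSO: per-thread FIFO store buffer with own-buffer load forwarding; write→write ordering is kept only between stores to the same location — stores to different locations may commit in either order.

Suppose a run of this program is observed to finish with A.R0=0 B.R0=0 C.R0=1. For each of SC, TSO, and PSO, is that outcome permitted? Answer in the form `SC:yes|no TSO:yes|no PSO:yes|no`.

SC:no TSO:yes PSO:yes

outcome vector order: (A.R0,B.R0,C.R0)
SC: 9 outcomes — {<0 1 0> <0 1 1> <0 2 0> <0 2 1> <1 0 1> <1 1 0> <1 1 1> <1 2 0> <1 2 1>}
TSO: 12 outcomes — {<0 0 0> <0 0 1> <0 1 0> <0 1 1> <0 2 0> <0 2 1> <1 0 0> <1 0 1> <1 1 0> <1 1 1> <1 2 0> <1 2 1>}
PSO: 12 outcomes — {<0 0 0> <0 0 1> <0 1 0> <0 1 1> <0 2 0> <0 2 1> <1 0 0> <1 0 1> <1 1 0> <1 1 1> <1 2 0> <1 2 1>}
target <0 0 1> ∈ {TSO,PSO}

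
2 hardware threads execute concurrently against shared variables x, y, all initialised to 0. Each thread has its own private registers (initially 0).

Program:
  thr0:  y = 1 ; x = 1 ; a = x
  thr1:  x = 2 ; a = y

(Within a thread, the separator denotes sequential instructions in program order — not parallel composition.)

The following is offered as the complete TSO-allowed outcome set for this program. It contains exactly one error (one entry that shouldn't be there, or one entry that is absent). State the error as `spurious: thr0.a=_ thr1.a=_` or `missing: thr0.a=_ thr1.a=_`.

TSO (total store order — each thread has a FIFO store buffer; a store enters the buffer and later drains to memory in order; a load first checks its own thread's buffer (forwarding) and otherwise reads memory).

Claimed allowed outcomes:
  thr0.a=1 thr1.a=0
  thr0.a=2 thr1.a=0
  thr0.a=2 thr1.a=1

outcome vector order: (thr0.a,thr1.a)
TSO (4): 1/0, 1/1, 2/0, 2/1
TSO∖claimed = {1/1}

missing: thr0.a=1 thr1.a=1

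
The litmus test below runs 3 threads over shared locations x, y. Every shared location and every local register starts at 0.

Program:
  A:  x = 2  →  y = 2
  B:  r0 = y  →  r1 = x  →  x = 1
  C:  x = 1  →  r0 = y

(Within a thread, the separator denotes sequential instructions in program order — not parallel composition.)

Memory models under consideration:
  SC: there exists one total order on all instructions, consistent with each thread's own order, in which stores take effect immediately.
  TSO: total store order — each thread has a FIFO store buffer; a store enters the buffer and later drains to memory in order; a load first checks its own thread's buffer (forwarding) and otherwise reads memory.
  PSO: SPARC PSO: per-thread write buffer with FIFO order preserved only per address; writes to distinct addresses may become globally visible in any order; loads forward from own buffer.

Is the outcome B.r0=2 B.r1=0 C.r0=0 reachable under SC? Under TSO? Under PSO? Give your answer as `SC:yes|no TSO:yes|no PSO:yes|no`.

outcome vector order: (B.r0,B.r1,C.r0)
SC: 10 outcomes — {0/0/0, 0/0/2, 0/1/0, 0/1/2, 0/2/0, 0/2/2, 2/1/0, 2/1/2, 2/2/0, 2/2/2}
TSO: 10 outcomes — {0/0/0, 0/0/2, 0/1/0, 0/1/2, 0/2/0, 0/2/2, 2/1/0, 2/1/2, 2/2/0, 2/2/2}
PSO: 12 outcomes — {0/0/0, 0/0/2, 0/1/0, 0/1/2, 0/2/0, 0/2/2, 2/0/0, 2/0/2, 2/1/0, 2/1/2, 2/2/0, 2/2/2}
target 2/0/0 ∈ {PSO}

SC:no TSO:no PSO:yes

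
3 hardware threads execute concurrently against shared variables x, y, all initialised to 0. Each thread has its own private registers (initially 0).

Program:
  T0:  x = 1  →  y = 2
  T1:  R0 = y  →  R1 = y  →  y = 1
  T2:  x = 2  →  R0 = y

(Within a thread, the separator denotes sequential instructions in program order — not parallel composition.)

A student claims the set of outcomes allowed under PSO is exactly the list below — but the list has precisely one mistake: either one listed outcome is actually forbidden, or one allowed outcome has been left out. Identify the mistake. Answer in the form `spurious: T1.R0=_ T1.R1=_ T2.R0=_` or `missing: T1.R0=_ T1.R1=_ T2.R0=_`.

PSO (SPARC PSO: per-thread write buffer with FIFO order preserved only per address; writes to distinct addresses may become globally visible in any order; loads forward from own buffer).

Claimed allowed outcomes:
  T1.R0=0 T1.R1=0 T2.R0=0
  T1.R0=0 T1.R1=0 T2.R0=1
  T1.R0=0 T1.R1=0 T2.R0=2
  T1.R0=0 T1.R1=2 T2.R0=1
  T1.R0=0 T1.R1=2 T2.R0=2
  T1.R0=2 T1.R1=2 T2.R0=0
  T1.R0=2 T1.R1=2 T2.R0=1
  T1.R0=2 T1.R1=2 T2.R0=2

missing: T1.R0=0 T1.R1=2 T2.R0=0

outcome vector order: (T1.R0,T1.R1,T2.R0)
under PSO → (0,0,0) (0,0,1) (0,0,2) (0,2,0) (0,2,1) (0,2,2) (2,2,0) (2,2,1) (2,2,2)
PSO∖claimed = {(0,2,0)}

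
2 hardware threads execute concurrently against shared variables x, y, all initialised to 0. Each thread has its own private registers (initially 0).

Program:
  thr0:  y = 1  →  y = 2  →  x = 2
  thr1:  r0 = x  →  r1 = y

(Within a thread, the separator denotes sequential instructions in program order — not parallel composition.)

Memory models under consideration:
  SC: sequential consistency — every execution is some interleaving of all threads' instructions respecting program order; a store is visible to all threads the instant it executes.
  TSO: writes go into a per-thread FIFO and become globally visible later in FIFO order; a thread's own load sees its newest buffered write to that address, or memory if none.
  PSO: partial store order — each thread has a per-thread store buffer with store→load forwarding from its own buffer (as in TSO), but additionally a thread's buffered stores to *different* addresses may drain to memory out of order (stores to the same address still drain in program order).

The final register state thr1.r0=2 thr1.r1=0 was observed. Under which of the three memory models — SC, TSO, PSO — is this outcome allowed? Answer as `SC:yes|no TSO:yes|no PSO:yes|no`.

outcome vector order: (thr1.r0,thr1.r1)
SC (4): 00; 01; 02; 22
TSO (4): 00; 01; 02; 22
PSO (6): 00; 01; 02; 20; 21; 22
target 20 ∈ {PSO}

SC:no TSO:no PSO:yes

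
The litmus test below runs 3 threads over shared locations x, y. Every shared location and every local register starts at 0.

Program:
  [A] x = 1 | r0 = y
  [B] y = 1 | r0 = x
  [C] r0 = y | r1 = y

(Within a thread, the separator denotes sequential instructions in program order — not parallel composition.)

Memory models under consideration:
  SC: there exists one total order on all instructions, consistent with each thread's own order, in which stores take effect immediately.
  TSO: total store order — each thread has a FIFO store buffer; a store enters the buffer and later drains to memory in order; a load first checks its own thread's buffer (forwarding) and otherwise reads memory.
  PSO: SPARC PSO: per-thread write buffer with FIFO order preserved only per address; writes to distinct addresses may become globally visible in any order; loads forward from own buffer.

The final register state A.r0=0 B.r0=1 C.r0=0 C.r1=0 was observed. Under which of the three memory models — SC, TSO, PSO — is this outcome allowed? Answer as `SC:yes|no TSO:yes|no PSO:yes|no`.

SC:yes TSO:yes PSO:yes

outcome vector order: (A.r0,B.r0,C.r0,C.r1)
[SC] allowed = {0/1/0/0; 0/1/0/1; 0/1/1/1; 1/0/0/0; 1/0/0/1; 1/0/1/1; 1/1/0/0; 1/1/0/1; 1/1/1/1}
[TSO] allowed = {0/0/0/0; 0/0/0/1; 0/0/1/1; 0/1/0/0; 0/1/0/1; 0/1/1/1; 1/0/0/0; 1/0/0/1; 1/0/1/1; 1/1/0/0; 1/1/0/1; 1/1/1/1}
[PSO] allowed = {0/0/0/0; 0/0/0/1; 0/0/1/1; 0/1/0/0; 0/1/0/1; 0/1/1/1; 1/0/0/0; 1/0/0/1; 1/0/1/1; 1/1/0/0; 1/1/0/1; 1/1/1/1}
target 0/1/0/0 ∈ {SC,TSO,PSO}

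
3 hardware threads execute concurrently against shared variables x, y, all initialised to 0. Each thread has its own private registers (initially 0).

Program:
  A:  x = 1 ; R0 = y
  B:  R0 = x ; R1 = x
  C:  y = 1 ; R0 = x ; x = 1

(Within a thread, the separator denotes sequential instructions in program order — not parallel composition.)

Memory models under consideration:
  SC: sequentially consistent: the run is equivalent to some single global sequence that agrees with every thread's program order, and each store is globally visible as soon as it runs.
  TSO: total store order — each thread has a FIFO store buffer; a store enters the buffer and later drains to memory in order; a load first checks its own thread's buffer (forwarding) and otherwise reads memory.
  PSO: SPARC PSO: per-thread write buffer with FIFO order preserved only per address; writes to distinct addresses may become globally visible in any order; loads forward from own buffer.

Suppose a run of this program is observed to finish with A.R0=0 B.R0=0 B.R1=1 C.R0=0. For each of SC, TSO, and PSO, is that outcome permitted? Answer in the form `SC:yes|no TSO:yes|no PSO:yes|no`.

SC:no TSO:yes PSO:yes

outcome vector order: (A.R0,B.R0,B.R1,C.R0)
under SC → <0 0 0 1>, <0 0 1 1>, <0 1 1 1>, <1 0 0 0>, <1 0 0 1>, <1 0 1 0>, <1 0 1 1>, <1 1 1 0>, <1 1 1 1>
under TSO → <0 0 0 0>, <0 0 0 1>, <0 0 1 0>, <0 0 1 1>, <0 1 1 0>, <0 1 1 1>, <1 0 0 0>, <1 0 0 1>, <1 0 1 0>, <1 0 1 1>, <1 1 1 0>, <1 1 1 1>
under PSO → <0 0 0 0>, <0 0 0 1>, <0 0 1 0>, <0 0 1 1>, <0 1 1 0>, <0 1 1 1>, <1 0 0 0>, <1 0 0 1>, <1 0 1 0>, <1 0 1 1>, <1 1 1 0>, <1 1 1 1>
target <0 0 1 0> ∈ {TSO,PSO}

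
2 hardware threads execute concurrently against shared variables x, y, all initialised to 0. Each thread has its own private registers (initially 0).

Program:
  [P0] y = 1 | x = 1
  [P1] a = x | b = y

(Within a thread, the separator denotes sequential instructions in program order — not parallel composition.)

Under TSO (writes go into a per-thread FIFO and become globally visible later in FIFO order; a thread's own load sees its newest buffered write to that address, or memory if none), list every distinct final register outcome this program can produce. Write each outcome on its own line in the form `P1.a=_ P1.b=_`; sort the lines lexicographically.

P1.a=0 P1.b=0
P1.a=0 P1.b=1
P1.a=1 P1.b=1

outcome vector order: (P1.a,P1.b)
|TSO outcomes| = 3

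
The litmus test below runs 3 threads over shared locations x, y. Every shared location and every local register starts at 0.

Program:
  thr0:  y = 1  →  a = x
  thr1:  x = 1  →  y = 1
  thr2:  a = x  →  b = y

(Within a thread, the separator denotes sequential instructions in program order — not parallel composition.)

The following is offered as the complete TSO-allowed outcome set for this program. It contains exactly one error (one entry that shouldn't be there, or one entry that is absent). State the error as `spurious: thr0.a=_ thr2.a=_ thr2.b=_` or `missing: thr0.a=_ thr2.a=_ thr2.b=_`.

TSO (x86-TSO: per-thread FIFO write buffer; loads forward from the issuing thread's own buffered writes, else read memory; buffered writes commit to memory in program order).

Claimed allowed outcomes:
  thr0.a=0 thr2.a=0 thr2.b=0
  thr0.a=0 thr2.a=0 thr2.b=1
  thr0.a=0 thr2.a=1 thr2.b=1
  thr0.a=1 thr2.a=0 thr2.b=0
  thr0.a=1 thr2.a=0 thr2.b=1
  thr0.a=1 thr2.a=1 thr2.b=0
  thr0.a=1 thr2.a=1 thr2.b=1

outcome vector order: (thr0.a,thr2.a,thr2.b)
TSO (8): <0 0 0> <0 0 1> <0 1 0> <0 1 1> <1 0 0> <1 0 1> <1 1 0> <1 1 1>
TSO∖claimed = {<0 1 0>}

missing: thr0.a=0 thr2.a=1 thr2.b=0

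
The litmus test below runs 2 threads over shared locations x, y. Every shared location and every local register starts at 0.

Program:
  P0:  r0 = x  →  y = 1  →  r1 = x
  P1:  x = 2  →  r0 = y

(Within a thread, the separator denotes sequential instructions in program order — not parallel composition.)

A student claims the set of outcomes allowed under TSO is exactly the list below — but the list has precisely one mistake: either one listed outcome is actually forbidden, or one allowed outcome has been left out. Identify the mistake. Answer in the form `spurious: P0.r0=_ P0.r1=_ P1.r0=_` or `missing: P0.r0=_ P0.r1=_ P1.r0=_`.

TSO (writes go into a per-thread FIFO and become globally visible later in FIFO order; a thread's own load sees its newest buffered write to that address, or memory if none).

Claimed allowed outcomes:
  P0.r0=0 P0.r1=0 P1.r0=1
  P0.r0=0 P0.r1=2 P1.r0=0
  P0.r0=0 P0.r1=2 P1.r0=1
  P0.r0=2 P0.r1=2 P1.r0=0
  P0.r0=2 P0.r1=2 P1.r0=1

missing: P0.r0=0 P0.r1=0 P1.r0=0

outcome vector order: (P0.r0,P0.r1,P1.r0)
TSO (6): (0,0,0) (0,0,1) (0,2,0) (0,2,1) (2,2,0) (2,2,1)
TSO∖claimed = {(0,0,0)}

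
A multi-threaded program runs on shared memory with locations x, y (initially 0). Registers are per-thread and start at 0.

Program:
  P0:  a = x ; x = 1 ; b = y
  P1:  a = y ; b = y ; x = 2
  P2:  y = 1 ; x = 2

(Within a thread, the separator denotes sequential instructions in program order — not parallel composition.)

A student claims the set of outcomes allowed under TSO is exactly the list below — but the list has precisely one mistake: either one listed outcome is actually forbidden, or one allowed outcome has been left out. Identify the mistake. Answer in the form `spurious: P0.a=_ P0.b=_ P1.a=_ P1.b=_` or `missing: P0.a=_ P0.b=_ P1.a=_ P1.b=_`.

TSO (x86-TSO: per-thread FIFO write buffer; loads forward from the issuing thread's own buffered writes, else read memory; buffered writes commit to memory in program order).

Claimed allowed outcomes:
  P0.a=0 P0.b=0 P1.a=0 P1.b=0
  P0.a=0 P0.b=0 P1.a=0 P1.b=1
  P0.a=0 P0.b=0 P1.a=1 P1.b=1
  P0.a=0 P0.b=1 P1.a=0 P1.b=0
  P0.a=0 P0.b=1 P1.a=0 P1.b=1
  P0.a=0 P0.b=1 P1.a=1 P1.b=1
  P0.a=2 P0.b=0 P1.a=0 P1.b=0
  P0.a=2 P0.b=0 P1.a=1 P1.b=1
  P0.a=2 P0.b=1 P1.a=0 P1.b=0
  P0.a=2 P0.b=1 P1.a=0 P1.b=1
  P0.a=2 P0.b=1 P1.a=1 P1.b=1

outcome vector order: (P0.a,P0.b,P1.a,P1.b)
[TSO] allowed = {(0,0,0,0) (0,0,0,1) (0,0,1,1) (0,1,0,0) (0,1,0,1) (0,1,1,1) (2,0,0,0) (2,1,0,0) (2,1,0,1) (2,1,1,1)}
claimed∖TSO = {(2,0,1,1)}

spurious: P0.a=2 P0.b=0 P1.a=1 P1.b=1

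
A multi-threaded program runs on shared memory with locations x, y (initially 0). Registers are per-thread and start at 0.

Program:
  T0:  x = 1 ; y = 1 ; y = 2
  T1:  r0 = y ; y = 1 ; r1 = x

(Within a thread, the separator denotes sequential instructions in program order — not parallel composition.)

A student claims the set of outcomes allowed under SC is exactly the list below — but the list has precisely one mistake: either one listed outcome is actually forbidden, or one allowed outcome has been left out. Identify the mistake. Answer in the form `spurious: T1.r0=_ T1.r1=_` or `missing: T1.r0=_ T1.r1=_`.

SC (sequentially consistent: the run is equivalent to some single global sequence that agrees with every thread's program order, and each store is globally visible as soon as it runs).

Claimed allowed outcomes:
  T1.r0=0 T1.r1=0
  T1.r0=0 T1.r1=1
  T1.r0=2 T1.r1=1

outcome vector order: (T1.r0,T1.r1)
SC (4): (0,0) (0,1) (1,1) (2,1)
SC∖claimed = {(1,1)}

missing: T1.r0=1 T1.r1=1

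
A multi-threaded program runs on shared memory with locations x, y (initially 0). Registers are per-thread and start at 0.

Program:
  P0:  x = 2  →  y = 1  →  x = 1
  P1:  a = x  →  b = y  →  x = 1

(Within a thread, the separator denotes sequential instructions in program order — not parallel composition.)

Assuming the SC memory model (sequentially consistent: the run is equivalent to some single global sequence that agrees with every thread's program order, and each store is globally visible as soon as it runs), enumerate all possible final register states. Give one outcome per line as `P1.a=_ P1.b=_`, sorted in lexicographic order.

P1.a=0 P1.b=0
P1.a=0 P1.b=1
P1.a=1 P1.b=1
P1.a=2 P1.b=0
P1.a=2 P1.b=1

outcome vector order: (P1.a,P1.b)
|SC outcomes| = 5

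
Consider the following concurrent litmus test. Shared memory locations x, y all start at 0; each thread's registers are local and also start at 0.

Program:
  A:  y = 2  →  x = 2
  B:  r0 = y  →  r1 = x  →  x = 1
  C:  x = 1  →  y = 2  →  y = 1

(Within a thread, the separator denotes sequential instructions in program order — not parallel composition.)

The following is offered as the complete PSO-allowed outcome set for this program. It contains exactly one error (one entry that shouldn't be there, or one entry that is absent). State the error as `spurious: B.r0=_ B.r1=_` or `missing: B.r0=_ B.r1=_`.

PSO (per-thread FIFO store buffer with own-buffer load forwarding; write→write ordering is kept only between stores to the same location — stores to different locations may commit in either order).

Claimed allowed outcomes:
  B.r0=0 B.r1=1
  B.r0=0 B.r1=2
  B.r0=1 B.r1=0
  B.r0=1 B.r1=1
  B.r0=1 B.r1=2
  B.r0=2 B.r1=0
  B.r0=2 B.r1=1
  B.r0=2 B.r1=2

outcome vector order: (B.r0,B.r1)
under PSO → 00; 01; 02; 10; 11; 12; 20; 21; 22
PSO∖claimed = {00}

missing: B.r0=0 B.r1=0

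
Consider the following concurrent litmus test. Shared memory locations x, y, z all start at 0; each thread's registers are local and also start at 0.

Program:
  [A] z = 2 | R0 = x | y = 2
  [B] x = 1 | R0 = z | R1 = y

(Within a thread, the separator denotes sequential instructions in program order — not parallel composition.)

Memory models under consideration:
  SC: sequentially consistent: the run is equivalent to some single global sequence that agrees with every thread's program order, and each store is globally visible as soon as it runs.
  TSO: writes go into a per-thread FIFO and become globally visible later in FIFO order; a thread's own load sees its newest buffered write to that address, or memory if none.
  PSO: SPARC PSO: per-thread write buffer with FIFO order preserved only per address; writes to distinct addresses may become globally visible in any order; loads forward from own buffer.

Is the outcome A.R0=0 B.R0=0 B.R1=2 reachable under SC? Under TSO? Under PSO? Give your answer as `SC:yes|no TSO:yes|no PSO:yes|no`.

outcome vector order: (A.R0,B.R0,B.R1)
[SC] allowed = {0/2/0 0/2/2 1/0/0 1/0/2 1/2/0 1/2/2}
[TSO] allowed = {0/0/0 0/0/2 0/2/0 0/2/2 1/0/0 1/0/2 1/2/0 1/2/2}
[PSO] allowed = {0/0/0 0/0/2 0/2/0 0/2/2 1/0/0 1/0/2 1/2/0 1/2/2}
target 0/0/2 ∈ {TSO,PSO}

SC:no TSO:yes PSO:yes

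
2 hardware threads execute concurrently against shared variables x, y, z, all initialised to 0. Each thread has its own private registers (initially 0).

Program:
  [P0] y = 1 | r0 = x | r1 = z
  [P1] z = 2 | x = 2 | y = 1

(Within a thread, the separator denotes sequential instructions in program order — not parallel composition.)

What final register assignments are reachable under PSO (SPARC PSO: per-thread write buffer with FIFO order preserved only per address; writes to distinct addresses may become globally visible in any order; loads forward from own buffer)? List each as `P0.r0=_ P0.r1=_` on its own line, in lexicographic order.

outcome vector order: (P0.r0,P0.r1)
|PSO outcomes| = 4

P0.r0=0 P0.r1=0
P0.r0=0 P0.r1=2
P0.r0=2 P0.r1=0
P0.r0=2 P0.r1=2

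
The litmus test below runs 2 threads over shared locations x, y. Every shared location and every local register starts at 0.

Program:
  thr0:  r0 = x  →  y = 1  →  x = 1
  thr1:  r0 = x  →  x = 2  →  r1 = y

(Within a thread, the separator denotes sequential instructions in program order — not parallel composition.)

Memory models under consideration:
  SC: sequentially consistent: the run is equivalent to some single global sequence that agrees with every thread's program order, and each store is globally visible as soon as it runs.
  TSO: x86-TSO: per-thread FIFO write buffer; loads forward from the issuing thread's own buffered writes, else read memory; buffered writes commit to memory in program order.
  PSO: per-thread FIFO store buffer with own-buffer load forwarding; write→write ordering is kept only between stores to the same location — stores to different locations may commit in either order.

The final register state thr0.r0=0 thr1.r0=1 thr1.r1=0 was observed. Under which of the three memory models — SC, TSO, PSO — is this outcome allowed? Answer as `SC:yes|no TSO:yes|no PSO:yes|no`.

outcome vector order: (thr0.r0,thr1.r0,thr1.r1)
SC: 5 outcomes — {000 001 011 200 201}
TSO: 5 outcomes — {000 001 011 200 201}
PSO: 6 outcomes — {000 001 010 011 200 201}
target 010 ∈ {PSO}

SC:no TSO:no PSO:yes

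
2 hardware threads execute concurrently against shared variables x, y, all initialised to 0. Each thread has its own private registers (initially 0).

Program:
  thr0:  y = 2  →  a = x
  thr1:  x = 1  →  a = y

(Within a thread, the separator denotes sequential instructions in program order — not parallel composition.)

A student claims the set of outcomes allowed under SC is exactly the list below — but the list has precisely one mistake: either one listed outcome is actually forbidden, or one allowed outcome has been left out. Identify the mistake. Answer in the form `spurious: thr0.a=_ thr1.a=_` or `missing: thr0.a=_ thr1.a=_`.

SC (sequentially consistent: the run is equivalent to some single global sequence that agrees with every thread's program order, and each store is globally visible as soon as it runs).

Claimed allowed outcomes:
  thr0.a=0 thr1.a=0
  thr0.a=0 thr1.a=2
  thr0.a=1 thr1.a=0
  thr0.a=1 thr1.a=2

outcome vector order: (thr0.a,thr1.a)
[SC] allowed = {<0 2>; <1 0>; <1 2>}
claimed∖SC = {<0 0>}

spurious: thr0.a=0 thr1.a=0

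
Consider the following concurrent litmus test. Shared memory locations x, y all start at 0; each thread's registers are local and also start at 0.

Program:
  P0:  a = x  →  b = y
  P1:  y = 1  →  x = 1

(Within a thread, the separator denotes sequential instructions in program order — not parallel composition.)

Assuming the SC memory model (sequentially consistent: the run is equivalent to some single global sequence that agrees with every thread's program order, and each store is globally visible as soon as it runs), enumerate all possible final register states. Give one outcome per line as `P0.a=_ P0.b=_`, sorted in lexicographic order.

P0.a=0 P0.b=0
P0.a=0 P0.b=1
P0.a=1 P0.b=1

outcome vector order: (P0.a,P0.b)
|SC outcomes| = 3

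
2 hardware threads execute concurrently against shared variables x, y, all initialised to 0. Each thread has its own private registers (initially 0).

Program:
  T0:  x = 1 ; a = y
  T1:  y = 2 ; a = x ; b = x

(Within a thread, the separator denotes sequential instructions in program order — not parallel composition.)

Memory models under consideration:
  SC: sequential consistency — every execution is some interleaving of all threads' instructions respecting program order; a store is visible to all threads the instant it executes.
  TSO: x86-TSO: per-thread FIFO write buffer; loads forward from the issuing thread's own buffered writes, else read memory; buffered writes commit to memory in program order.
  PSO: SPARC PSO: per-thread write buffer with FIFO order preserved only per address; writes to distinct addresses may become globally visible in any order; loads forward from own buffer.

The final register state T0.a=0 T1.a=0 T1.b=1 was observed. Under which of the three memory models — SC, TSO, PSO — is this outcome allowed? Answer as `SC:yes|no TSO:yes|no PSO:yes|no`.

SC:no TSO:yes PSO:yes

outcome vector order: (T0.a,T1.a,T1.b)
under SC → 011, 200, 201, 211
under TSO → 000, 001, 011, 200, 201, 211
under PSO → 000, 001, 011, 200, 201, 211
target 001 ∈ {TSO,PSO}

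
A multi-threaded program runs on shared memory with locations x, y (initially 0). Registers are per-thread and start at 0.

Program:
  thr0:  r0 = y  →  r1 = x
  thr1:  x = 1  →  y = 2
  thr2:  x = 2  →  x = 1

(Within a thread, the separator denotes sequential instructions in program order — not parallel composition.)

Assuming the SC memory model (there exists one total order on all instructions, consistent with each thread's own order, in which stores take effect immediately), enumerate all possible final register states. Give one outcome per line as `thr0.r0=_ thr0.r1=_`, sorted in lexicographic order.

outcome vector order: (thr0.r0,thr0.r1)
|SC outcomes| = 5

thr0.r0=0 thr0.r1=0
thr0.r0=0 thr0.r1=1
thr0.r0=0 thr0.r1=2
thr0.r0=2 thr0.r1=1
thr0.r0=2 thr0.r1=2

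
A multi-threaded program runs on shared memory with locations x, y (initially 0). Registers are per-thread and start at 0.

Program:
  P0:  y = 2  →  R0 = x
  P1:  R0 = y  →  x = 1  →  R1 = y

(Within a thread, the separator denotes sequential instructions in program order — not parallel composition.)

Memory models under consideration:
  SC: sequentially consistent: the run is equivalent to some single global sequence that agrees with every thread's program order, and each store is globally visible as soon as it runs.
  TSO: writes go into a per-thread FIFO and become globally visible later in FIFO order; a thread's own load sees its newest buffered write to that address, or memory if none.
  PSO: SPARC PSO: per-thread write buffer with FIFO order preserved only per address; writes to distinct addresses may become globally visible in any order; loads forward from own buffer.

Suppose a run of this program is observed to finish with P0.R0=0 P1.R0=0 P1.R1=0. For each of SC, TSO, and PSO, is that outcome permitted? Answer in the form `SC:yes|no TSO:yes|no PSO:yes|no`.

SC:no TSO:yes PSO:yes

outcome vector order: (P0.R0,P1.R0,P1.R1)
[SC] allowed = {002; 022; 100; 102; 122}
[TSO] allowed = {000; 002; 022; 100; 102; 122}
[PSO] allowed = {000; 002; 022; 100; 102; 122}
target 000 ∈ {TSO,PSO}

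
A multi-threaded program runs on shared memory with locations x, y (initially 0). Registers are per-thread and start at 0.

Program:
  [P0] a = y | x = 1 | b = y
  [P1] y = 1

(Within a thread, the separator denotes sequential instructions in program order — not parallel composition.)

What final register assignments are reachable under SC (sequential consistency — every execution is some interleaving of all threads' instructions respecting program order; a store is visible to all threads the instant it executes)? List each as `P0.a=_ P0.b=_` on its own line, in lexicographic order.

outcome vector order: (P0.a,P0.b)
|SC outcomes| = 3

P0.a=0 P0.b=0
P0.a=0 P0.b=1
P0.a=1 P0.b=1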